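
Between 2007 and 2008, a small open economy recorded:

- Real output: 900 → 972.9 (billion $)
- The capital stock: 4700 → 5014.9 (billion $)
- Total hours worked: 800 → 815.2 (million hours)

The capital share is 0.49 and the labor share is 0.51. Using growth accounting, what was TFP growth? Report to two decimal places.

Real output growth = (972.9 − 900) / 900 = 8.1%.
The capital stock growth = (5014.9 − 4700) / 4700 = 6.7%.
Total hours worked growth = (815.2 − 800) / 800 = 1.9%.
Labor's share = 1 − 0.49 = 0.51.
The capital stock: 0.49 × 6.7 = 3.283 pp.
Total hours worked: 0.51 × 1.9 = 0.969 pp.
TFP growth = 8.1 − 4.252 = 3.848%.

3.85%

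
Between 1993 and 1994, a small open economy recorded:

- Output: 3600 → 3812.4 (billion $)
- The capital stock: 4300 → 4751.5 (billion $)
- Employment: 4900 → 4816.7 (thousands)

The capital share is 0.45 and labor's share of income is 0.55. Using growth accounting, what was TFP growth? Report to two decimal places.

2.11%

Output growth = (3812.4 − 3600) / 3600 = 5.9%.
The capital stock growth = (4751.5 − 4300) / 4300 = 10.5%.
Employment growth = (4816.7 − 4900) / 4900 = -1.7%.
Labor's share = 1 − 0.45 = 0.55.
The capital stock: 0.45 × 10.5 = 4.725 pp.
Employment: 0.55 × (-1.7) = -0.935 pp.
TFP growth = 5.9 − 3.79 = 2.11%.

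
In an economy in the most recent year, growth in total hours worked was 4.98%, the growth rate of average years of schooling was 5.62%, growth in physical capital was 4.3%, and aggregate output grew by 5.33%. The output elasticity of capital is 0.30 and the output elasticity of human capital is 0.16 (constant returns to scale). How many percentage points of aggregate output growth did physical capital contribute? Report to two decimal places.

Contribution = share × growth = 0.3 × 4.3 = 1.29 pp.

1.29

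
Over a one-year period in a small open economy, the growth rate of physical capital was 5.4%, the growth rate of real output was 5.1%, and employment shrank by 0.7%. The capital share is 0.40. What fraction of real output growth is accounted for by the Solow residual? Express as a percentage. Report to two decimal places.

Labor's share = 1 − 0.4 = 0.6.
Physical capital: 0.4 × 5.4 = 2.16 pp.
Employment: 0.6 × (-0.7) = -0.42 pp.
TFP growth = 5.1 − 1.74 = 3.36%.
TFP share of growth = 3.36 / 5.1 × 100 = 65.8824%.

The Solow residual accounted for 65.88% of growth.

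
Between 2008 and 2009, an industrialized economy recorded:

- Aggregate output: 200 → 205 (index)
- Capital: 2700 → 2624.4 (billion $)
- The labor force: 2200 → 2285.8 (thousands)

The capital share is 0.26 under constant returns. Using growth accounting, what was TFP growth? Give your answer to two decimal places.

0.34%

Aggregate output growth = (205 − 200) / 200 = 2.5%.
Capital growth = (2624.4 − 2700) / 2700 = -2.8%.
The labor force growth = (2285.8 − 2200) / 2200 = 3.9%.
Labor's share = 1 − 0.26 = 0.74.
Capital: 0.26 × (-2.8) = -0.728 pp.
The labor force: 0.74 × 3.9 = 2.886 pp.
TFP growth = 2.5 − 2.158 = 0.342%.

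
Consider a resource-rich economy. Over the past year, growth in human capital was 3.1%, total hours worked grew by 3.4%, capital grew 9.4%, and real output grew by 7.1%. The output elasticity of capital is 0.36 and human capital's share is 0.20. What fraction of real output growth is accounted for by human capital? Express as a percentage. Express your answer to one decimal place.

Human capital contributed 0.2 × 3.1 = 0.62 pp.
Share of growth = 0.62 / 7.1 × 100 = 8.732%.

Human capital accounted for 8.7% of growth.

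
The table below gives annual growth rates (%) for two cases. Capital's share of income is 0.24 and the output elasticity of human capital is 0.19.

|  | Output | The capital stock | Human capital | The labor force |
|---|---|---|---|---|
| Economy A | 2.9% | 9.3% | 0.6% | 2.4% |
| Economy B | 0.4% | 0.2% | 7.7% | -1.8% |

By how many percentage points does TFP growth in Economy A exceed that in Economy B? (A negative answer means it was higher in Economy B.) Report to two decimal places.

Labor's share = 1 − 0.24 − 0.19 = 0.57.
Economy A: TFP = 2.9 − 2.232 − 0.114 − 1.368 = -0.814%.
Economy B: TFP = 0.4 − 0.048 − 1.463 + 1.026 = -0.085%.
Difference = -0.814 − (-0.085) = -0.729 pp.

-0.73 percentage points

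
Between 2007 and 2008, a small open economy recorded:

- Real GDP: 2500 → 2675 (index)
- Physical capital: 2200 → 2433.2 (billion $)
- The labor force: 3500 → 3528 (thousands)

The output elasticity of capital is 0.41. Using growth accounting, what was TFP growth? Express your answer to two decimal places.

2.18%

Real GDP growth = (2675 − 2500) / 2500 = 7%.
Physical capital growth = (2433.2 − 2200) / 2200 = 10.6%.
The labor force growth = (3528 − 3500) / 3500 = 0.8%.
Labor's share = 1 − 0.41 = 0.59.
Physical capital: 0.41 × 10.6 = 4.346 pp.
The labor force: 0.59 × 0.8 = 0.472 pp.
TFP growth = 7 − 4.818 = 2.182%.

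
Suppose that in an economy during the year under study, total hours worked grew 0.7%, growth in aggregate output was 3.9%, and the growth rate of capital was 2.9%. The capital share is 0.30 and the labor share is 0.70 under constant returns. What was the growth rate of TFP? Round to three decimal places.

Labor's share = 1 − 0.3 = 0.7.
Capital: 0.3 × 2.9 = 0.87 pp.
Total hours worked: 0.7 × 0.7 = 0.49 pp.
TFP growth = 3.9 − 1.36 = 2.54%.

2.540%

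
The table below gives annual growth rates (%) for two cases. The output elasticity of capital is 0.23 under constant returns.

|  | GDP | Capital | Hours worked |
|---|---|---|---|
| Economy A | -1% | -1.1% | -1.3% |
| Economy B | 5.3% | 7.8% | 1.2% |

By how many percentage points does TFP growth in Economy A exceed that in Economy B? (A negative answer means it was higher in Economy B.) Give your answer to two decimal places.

-2.33 percentage points

Labor's share = 1 − 0.23 = 0.77.
Economy A: TFP = -1 + 0.253 + 1.001 = 0.254%.
Economy B: TFP = 5.3 − 1.794 − 0.924 = 2.582%.
Difference = 0.254 − (2.582) = -2.328 pp.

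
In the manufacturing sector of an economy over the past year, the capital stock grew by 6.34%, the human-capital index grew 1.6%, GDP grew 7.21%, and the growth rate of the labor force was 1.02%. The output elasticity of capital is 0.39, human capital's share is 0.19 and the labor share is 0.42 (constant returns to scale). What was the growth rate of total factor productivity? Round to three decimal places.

4.005%

Labor's share = 1 − 0.39 − 0.19 = 0.42.
The capital stock: 0.39 × 6.34 = 2.4726 pp.
The human-capital index: 0.19 × 1.6 = 0.304 pp.
The labor force: 0.42 × 1.02 = 0.4284 pp.
TFP growth = 7.21 − 3.205 = 4.005%.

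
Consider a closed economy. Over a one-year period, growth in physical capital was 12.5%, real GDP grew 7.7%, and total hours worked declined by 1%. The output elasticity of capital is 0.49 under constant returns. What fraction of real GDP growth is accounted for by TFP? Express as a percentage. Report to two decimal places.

27.08%

Labor's share = 1 − 0.49 = 0.51.
Physical capital: 0.49 × 12.5 = 6.125 pp.
Total hours worked: 0.51 × (-1) = -0.51 pp.
TFP growth = 7.7 − 5.615 = 2.085%.
TFP share of growth = 2.085 / 7.7 × 100 = 27.0779%.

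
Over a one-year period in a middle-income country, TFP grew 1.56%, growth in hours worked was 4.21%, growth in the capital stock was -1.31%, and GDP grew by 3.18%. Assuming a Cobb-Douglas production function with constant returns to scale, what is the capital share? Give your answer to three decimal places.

0.469

gY = gA + α·gK + (1−α)·gL, so gY − gA − gL = α(gK − gL).
3.18 − 1.56 − 4.21 = α × (-1.31 − 4.21).
-2.59 = -5.52 α, so α = 0.4692.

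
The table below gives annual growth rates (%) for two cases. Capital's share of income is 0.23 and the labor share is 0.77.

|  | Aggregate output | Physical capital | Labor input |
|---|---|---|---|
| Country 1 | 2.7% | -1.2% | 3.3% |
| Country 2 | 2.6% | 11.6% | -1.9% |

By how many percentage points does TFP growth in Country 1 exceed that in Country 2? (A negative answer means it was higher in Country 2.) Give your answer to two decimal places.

Labor's share = 1 − 0.23 = 0.77.
Country 1: TFP = 2.7 + 0.276 − 2.541 = 0.435%.
Country 2: TFP = 2.6 − 2.668 + 1.463 = 1.395%.
Difference = 0.435 − (1.395) = -0.96 pp.

-0.96 percentage points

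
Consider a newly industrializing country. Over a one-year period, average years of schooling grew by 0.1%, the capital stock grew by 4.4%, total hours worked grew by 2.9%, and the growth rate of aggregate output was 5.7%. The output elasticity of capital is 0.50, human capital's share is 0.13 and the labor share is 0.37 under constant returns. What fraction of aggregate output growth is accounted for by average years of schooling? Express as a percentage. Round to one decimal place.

0.2%

Average years of schooling contributed 0.13 × 0.1 = 0.013 pp.
Share of growth = 0.013 / 5.7 × 100 = 0.228%.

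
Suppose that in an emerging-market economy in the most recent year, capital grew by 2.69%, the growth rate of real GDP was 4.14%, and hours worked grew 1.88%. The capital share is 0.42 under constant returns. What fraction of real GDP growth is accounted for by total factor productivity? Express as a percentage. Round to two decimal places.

Labor's share = 1 − 0.42 = 0.58.
Capital: 0.42 × 2.69 = 1.1298 pp.
Hours worked: 0.58 × 1.88 = 1.0904 pp.
TFP growth = 4.14 − 2.2202 = 1.9198%.
TFP share of growth = 1.9198 / 4.14 × 100 = 46.372%.

46.37%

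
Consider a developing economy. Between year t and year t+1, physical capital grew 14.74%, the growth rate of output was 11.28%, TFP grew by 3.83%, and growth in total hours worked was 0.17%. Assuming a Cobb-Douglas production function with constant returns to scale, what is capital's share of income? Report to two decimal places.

gY = gA + α·gK + (1−α)·gL, so gY − gA − gL = α(gK − gL).
11.28 − 3.83 − 0.17 = α × (14.74 − 0.17).
7.28 = 14.57 α, so α = 0.4997.

Capital's share of income is 0.50.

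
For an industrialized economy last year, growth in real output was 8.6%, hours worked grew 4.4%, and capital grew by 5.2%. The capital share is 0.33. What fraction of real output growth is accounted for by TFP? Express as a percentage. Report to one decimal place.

TFP accounted for 45.8% of growth.

Labor's share = 1 − 0.33 = 0.67.
Capital: 0.33 × 5.2 = 1.716 pp.
Hours worked: 0.67 × 4.4 = 2.948 pp.
TFP growth = 8.6 − 4.664 = 3.936%.
TFP share of growth = 3.936 / 8.6 × 100 = 45.767%.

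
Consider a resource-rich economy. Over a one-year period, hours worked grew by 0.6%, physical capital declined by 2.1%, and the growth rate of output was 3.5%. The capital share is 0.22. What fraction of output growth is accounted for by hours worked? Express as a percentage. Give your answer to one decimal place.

Labor's share = 1 − 0.22 = 0.78.
Hours worked contributed 0.78 × 0.6 = 0.468 pp.
Share of growth = 0.468 / 3.5 × 100 = 13.371%.

Hours worked accounted for 13.4% of growth.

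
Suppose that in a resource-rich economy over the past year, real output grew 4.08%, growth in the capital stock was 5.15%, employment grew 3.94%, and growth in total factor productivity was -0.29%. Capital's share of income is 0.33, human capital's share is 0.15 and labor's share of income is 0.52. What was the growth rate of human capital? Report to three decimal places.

Labor's share = 1 − 0.33 − 0.15 = 0.52.
gY = gA + 0.33×5.15 + 0.52×3.94 + 0.15×g.
0.15×g = 4.08 + 0.29 − 3.7483 = 0.6217.
g = 0.6217 / 0.15 = 4.14467%.

Human capital growth was 4.145%.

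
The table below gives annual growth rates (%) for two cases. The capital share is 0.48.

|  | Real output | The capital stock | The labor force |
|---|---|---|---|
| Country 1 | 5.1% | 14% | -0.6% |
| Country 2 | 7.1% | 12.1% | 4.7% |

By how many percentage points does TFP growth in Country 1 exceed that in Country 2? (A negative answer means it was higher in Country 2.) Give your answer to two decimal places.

-0.16 percentage points

Labor's share = 1 − 0.48 = 0.52.
Country 1: TFP = 5.1 − 6.72 + 0.312 = -1.308%.
Country 2: TFP = 7.1 − 5.808 − 2.444 = -1.152%.
Difference = -1.308 − (-1.152) = -0.156 pp.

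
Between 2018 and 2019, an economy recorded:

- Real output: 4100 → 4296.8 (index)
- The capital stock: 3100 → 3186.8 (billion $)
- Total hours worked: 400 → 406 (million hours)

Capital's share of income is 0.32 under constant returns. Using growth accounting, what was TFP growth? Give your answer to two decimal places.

2.88%

Real output growth = (4296.8 − 4100) / 4100 = 4.8%.
The capital stock growth = (3186.8 − 3100) / 3100 = 2.8%.
Total hours worked growth = (406 − 400) / 400 = 1.5%.
Labor's share = 1 − 0.32 = 0.68.
The capital stock: 0.32 × 2.8 = 0.896 pp.
Total hours worked: 0.68 × 1.5 = 1.02 pp.
TFP growth = 4.8 − 1.916 = 2.884%.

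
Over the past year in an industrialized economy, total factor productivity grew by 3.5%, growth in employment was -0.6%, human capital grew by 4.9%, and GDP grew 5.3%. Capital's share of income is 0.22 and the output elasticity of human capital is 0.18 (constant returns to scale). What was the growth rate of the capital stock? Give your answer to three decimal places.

Labor's share = 1 − 0.22 − 0.18 = 0.6.
gY = gA + 0.18×4.9 + 0.6×(-0.6) + 0.22×g.
0.22×g = 5.3 − 3.5 − 0.522 = 1.278.
g = 1.278 / 0.22 = 5.80909%.

The capital stock growth was 5.809%.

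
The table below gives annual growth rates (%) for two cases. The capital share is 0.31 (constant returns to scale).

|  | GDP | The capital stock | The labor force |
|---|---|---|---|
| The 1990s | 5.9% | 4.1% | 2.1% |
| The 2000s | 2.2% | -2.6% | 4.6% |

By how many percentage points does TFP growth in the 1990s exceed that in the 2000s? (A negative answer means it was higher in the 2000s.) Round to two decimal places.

3.35 percentage points

Labor's share = 1 − 0.31 = 0.69.
The 1990s: TFP = 5.9 − 1.271 − 1.449 = 3.18%.
The 2000s: TFP = 2.2 + 0.806 − 3.174 = -0.168%.
Difference = 3.18 − (-0.168) = 3.348 pp.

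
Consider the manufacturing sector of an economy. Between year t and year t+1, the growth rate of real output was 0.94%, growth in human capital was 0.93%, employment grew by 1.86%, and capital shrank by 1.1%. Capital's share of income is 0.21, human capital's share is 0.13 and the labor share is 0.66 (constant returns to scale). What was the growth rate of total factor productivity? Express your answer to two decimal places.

-0.18%

Labor's share = 1 − 0.21 − 0.13 = 0.66.
Capital: 0.21 × (-1.1) = -0.231 pp.
Human capital: 0.13 × 0.93 = 0.1209 pp.
Employment: 0.66 × 1.86 = 1.2276 pp.
TFP growth = 0.94 − 1.1175 = -0.1775%.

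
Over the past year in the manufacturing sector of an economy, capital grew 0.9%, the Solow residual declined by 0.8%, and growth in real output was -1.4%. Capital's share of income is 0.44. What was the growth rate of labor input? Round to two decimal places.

Labor's share = 1 − 0.44 = 0.56.
gY = gA + 0.44×0.9 + 0.56×g.
0.56×g = -1.4 + 0.8 − 0.396 = -0.996.
g = -0.996 / 0.56 = -1.7786%.

-1.78%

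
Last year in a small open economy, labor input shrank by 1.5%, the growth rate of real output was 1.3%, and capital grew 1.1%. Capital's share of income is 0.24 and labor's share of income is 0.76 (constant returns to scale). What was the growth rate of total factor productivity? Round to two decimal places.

2.18%

Labor's share = 1 − 0.24 = 0.76.
Capital: 0.24 × 1.1 = 0.264 pp.
Labor input: 0.76 × (-1.5) = -1.14 pp.
TFP growth = 1.3 + 0.876 = 2.176%.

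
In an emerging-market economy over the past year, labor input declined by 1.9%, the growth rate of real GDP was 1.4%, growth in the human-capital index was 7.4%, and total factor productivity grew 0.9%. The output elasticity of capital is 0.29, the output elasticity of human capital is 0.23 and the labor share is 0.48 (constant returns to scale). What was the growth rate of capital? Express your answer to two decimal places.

-1.00%

Labor's share = 1 − 0.29 − 0.23 = 0.48.
gY = gA + 0.23×7.4 + 0.48×(-1.9) + 0.29×g.
0.29×g = 1.4 − 0.9 − 0.79 = -0.29.
g = -0.29 / 0.29 = -1%.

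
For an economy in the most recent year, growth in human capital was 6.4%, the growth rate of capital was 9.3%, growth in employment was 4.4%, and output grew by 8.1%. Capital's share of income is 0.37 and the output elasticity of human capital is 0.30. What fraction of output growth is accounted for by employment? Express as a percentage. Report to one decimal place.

Labor's share = 1 − 0.37 − 0.3 = 0.33.
Employment contributed 0.33 × 4.4 = 1.452 pp.
Share of growth = 1.452 / 8.1 × 100 = 17.926%.

Employment accounted for 17.9% of growth.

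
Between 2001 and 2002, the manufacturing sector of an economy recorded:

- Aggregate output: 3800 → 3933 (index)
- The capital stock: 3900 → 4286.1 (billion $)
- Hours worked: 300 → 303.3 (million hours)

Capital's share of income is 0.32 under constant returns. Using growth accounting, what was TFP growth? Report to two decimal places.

Aggregate output growth = (3933 − 3800) / 3800 = 3.5%.
The capital stock growth = (4286.1 − 3900) / 3900 = 9.9%.
Hours worked growth = (303.3 − 300) / 300 = 1.1%.
Labor's share = 1 − 0.32 = 0.68.
The capital stock: 0.32 × 9.9 = 3.168 pp.
Hours worked: 0.68 × 1.1 = 0.748 pp.
TFP growth = 3.5 − 3.916 = -0.416%.

-0.42%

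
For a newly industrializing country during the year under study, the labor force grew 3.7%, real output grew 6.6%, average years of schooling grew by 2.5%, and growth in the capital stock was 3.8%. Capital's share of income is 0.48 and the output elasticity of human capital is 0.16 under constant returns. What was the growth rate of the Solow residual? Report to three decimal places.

3.044%

Labor's share = 1 − 0.48 − 0.16 = 0.36.
The capital stock: 0.48 × 3.8 = 1.824 pp.
Average years of schooling: 0.16 × 2.5 = 0.4 pp.
The labor force: 0.36 × 3.7 = 1.332 pp.
TFP growth = 6.6 − 3.556 = 3.044%.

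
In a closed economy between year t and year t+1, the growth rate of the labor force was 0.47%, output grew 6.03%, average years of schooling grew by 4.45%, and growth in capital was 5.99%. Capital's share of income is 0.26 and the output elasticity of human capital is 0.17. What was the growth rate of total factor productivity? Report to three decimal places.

Total factor productivity growth was 3.448%.

Labor's share = 1 − 0.26 − 0.17 = 0.57.
Capital: 0.26 × 5.99 = 1.5574 pp.
Average years of schooling: 0.17 × 4.45 = 0.7565 pp.
The labor force: 0.57 × 0.47 = 0.2679 pp.
TFP growth = 6.03 − 2.5818 = 3.4482%.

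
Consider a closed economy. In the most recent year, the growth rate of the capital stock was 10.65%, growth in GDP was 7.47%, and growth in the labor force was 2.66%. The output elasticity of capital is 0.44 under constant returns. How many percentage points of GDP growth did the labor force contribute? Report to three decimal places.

1.490

Labor's share = 1 − 0.44 = 0.56.
Contribution = share × growth = 0.56 × 2.66 = 1.4896 pp.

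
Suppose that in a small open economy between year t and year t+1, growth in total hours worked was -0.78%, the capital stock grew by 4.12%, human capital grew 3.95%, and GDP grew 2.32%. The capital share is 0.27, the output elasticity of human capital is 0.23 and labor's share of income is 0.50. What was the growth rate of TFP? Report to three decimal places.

0.689%

Labor's share = 1 − 0.27 − 0.23 = 0.5.
The capital stock: 0.27 × 4.12 = 1.1124 pp.
Human capital: 0.23 × 3.95 = 0.9085 pp.
Total hours worked: 0.5 × (-0.78) = -0.39 pp.
TFP growth = 2.32 − 1.6309 = 0.6891%.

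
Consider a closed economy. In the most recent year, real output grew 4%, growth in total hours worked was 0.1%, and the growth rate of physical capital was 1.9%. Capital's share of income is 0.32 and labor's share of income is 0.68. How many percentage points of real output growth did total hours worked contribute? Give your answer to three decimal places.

Labor's share = 1 − 0.32 = 0.68.
Contribution = share × growth = 0.68 × 0.1 = 0.068 pp.

0.068 percentage points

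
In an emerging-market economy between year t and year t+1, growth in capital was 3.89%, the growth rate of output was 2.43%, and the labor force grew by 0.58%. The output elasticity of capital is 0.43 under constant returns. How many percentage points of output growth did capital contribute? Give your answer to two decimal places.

Contribution = share × growth = 0.43 × 3.89 = 1.6727 pp.

1.67 percentage points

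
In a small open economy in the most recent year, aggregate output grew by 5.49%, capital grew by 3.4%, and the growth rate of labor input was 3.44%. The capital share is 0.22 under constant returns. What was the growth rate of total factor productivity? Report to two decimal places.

2.06%

Labor's share = 1 − 0.22 = 0.78.
Capital: 0.22 × 3.4 = 0.748 pp.
Labor input: 0.78 × 3.44 = 2.6832 pp.
TFP growth = 5.49 − 3.4312 = 2.0588%.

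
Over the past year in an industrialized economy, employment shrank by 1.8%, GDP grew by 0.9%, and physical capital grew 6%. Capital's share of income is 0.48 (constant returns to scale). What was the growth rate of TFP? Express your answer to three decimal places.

Labor's share = 1 − 0.48 = 0.52.
Physical capital: 0.48 × 6 = 2.88 pp.
Employment: 0.52 × (-1.8) = -0.936 pp.
TFP growth = 0.9 − 1.944 = -1.044%.

-1.044%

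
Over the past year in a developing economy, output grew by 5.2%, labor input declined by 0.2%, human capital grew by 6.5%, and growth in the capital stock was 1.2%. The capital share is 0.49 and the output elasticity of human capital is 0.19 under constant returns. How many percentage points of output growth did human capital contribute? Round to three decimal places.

1.235 pp

Contribution = share × growth = 0.19 × 6.5 = 1.235 pp.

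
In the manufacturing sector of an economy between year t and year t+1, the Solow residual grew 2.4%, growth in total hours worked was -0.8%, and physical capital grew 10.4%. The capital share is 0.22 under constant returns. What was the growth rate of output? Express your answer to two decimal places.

Labor's share = 1 − 0.22 = 0.78.
Physical capital: 0.22 × 10.4 = 2.288 pp.
Total hours worked: 0.78 × (-0.8) = -0.624 pp.
Output growth = 2.4 + 1.664 = 4.064%.

4.06%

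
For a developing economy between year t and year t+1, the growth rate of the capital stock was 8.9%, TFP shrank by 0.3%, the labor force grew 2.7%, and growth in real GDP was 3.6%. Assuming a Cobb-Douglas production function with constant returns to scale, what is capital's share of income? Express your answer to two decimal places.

gY = gA + α·gK + (1−α)·gL, so gY − gA − gL = α(gK − gL).
3.6 + 0.3 − 2.7 = α × (8.9 − 2.7).
1.2 = 6.2 α, so α = 0.1935.

0.19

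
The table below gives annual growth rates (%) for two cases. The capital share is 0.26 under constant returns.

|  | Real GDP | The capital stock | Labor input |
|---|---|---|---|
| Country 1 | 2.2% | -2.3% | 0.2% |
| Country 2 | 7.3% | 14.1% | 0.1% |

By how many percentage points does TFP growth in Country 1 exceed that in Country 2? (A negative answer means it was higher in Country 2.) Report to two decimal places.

Labor's share = 1 − 0.26 = 0.74.
Country 1: TFP = 2.2 + 0.598 − 0.148 = 2.65%.
Country 2: TFP = 7.3 − 3.666 − 0.074 = 3.56%.
Difference = 2.65 − (3.56) = -0.91 pp.

-0.91 percentage points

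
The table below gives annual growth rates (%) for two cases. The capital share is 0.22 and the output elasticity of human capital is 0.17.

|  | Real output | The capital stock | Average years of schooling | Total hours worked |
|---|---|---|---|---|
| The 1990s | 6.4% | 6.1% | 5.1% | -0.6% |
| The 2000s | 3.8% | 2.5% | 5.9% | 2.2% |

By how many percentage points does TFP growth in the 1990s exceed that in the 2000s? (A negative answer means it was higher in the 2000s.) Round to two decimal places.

3.65 percentage points

Labor's share = 1 − 0.22 − 0.17 = 0.61.
The 1990s: TFP = 6.4 − 1.342 − 0.867 + 0.366 = 4.557%.
The 2000s: TFP = 3.8 − 0.55 − 1.003 − 1.342 = 0.905%.
Difference = 4.557 − (0.905) = 3.652 pp.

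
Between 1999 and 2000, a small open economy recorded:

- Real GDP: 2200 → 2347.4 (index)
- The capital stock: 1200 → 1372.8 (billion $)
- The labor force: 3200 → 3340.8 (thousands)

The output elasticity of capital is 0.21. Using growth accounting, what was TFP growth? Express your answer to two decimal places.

Real GDP growth = (2347.4 − 2200) / 2200 = 6.7%.
The capital stock growth = (1372.8 − 1200) / 1200 = 14.4%.
The labor force growth = (3340.8 − 3200) / 3200 = 4.4%.
Labor's share = 1 − 0.21 = 0.79.
The capital stock: 0.21 × 14.4 = 3.024 pp.
The labor force: 0.79 × 4.4 = 3.476 pp.
TFP growth = 6.7 − 6.5 = 0.2%.

0.20%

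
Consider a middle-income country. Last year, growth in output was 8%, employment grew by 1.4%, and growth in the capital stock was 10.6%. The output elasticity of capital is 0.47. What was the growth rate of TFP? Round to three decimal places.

Labor's share = 1 − 0.47 = 0.53.
The capital stock: 0.47 × 10.6 = 4.982 pp.
Employment: 0.53 × 1.4 = 0.742 pp.
TFP growth = 8 − 5.724 = 2.276%.

2.276%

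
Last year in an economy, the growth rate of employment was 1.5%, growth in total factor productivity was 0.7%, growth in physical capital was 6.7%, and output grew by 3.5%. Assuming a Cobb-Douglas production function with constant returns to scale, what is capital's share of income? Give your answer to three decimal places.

Capital's share of income is 0.250.

gY = gA + α·gK + (1−α)·gL, so gY − gA − gL = α(gK − gL).
3.5 − 0.7 − 1.5 = α × (6.7 − 1.5).
1.3 = 5.2 α, so α = 0.25.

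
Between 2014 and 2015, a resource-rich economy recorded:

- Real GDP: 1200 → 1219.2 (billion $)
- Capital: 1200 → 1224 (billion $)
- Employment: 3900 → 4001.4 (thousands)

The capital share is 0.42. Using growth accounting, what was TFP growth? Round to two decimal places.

-0.75%

Real GDP growth = (1219.2 − 1200) / 1200 = 1.6%.
Capital growth = (1224 − 1200) / 1200 = 2%.
Employment growth = (4001.4 − 3900) / 3900 = 2.6%.
Labor's share = 1 − 0.42 = 0.58.
Capital: 0.42 × 2 = 0.84 pp.
Employment: 0.58 × 2.6 = 1.508 pp.
TFP growth = 1.6 − 2.348 = -0.748%.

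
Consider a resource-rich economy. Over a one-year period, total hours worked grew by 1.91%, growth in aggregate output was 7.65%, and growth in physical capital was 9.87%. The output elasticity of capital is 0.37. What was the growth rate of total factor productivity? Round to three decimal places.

Labor's share = 1 − 0.37 = 0.63.
Physical capital: 0.37 × 9.87 = 3.6519 pp.
Total hours worked: 0.63 × 1.91 = 1.2033 pp.
TFP growth = 7.65 − 4.8552 = 2.7948%.

Total factor productivity grew 2.795%.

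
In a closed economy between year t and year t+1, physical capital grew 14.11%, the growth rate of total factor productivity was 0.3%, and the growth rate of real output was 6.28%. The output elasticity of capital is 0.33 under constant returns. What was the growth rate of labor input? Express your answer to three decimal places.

Labor input grew 1.976%.

Labor's share = 1 − 0.33 = 0.67.
gY = gA + 0.33×14.11 + 0.67×g.
0.67×g = 6.28 − 0.3 − 4.6563 = 1.3237.
g = 1.3237 / 0.67 = 1.97567%.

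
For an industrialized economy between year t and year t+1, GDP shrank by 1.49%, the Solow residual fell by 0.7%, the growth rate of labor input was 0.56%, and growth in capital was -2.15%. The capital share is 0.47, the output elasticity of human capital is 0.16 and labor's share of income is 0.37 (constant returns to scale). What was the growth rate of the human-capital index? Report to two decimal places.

0.08%

Labor's share = 1 − 0.47 − 0.16 = 0.37.
gY = gA + 0.47×(-2.15) + 0.37×0.56 + 0.16×g.
0.16×g = -1.49 + 0.7 + 0.8033 = 0.0133.
g = 0.0133 / 0.16 = 0.0831%.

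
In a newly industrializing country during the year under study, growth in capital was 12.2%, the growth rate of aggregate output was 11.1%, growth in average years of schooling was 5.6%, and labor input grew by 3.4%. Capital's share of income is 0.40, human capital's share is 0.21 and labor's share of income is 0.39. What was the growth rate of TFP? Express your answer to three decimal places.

Labor's share = 1 − 0.4 − 0.21 = 0.39.
Capital: 0.4 × 12.2 = 4.88 pp.
Average years of schooling: 0.21 × 5.6 = 1.176 pp.
Labor input: 0.39 × 3.4 = 1.326 pp.
TFP growth = 11.1 − 7.382 = 3.718%.

TFP growth was 3.718%.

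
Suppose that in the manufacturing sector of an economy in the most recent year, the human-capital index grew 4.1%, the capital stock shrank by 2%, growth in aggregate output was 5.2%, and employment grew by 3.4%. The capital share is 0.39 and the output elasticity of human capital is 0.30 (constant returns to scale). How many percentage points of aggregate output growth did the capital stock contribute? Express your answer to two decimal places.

-0.78 percentage points

Contribution = share × growth = 0.39 × (-2) = -0.78 pp.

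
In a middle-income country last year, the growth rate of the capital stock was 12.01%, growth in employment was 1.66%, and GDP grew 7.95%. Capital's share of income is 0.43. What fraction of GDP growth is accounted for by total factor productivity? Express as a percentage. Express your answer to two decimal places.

Labor's share = 1 − 0.43 = 0.57.
The capital stock: 0.43 × 12.01 = 5.1643 pp.
Employment: 0.57 × 1.66 = 0.9462 pp.
TFP growth = 7.95 − 6.1105 = 1.8395%.
TFP share of growth = 1.8395 / 7.95 × 100 = 23.1384%.

Total factor productivity accounted for 23.14% of growth.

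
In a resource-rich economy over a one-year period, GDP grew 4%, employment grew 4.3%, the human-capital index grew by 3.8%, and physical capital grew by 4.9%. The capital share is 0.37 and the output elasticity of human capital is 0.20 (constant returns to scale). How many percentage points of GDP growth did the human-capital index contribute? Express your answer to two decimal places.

Contribution = share × growth = 0.2 × 3.8 = 0.76 pp.

0.76 pp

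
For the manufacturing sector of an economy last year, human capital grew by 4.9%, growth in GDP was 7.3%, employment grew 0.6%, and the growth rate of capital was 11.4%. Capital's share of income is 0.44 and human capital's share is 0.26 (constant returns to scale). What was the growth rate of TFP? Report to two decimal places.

0.83%

Labor's share = 1 − 0.44 − 0.26 = 0.3.
Capital: 0.44 × 11.4 = 5.016 pp.
Human capital: 0.26 × 4.9 = 1.274 pp.
Employment: 0.3 × 0.6 = 0.18 pp.
TFP growth = 7.3 − 6.47 = 0.83%.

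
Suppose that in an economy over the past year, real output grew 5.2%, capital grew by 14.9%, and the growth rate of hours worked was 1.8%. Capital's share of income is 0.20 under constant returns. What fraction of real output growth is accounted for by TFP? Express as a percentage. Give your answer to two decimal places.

Labor's share = 1 − 0.2 = 0.8.
Capital: 0.2 × 14.9 = 2.98 pp.
Hours worked: 0.8 × 1.8 = 1.44 pp.
TFP growth = 5.2 − 4.42 = 0.78%.
TFP share of growth = 0.78 / 5.2 × 100 = 15%.

TFP accounted for 15.00% of growth.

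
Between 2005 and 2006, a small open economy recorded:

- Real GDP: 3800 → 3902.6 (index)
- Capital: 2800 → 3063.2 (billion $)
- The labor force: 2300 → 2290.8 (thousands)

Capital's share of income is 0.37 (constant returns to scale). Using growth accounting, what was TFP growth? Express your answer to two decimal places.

Real GDP growth = (3902.6 − 3800) / 3800 = 2.7%.
Capital growth = (3063.2 − 2800) / 2800 = 9.4%.
The labor force growth = (2290.8 − 2300) / 2300 = -0.4%.
Labor's share = 1 − 0.37 = 0.63.
Capital: 0.37 × 9.4 = 3.478 pp.
The labor force: 0.63 × (-0.4) = -0.252 pp.
TFP growth = 2.7 − 3.226 = -0.526%.

-0.53%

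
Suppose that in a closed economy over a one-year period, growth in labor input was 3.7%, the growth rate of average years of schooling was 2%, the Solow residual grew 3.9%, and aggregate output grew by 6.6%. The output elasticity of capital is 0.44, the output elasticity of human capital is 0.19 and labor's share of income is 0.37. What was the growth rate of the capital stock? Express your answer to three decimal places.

The capital stock grew 2.161%.

Labor's share = 1 − 0.44 − 0.19 = 0.37.
gY = gA + 0.19×2 + 0.37×3.7 + 0.44×g.
0.44×g = 6.6 − 3.9 − 1.749 = 0.951.
g = 0.951 / 0.44 = 2.16136%.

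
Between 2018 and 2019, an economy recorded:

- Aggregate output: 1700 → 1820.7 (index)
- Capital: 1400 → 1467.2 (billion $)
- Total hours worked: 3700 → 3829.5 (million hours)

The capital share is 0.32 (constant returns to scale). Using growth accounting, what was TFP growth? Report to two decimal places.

Aggregate output growth = (1820.7 − 1700) / 1700 = 7.1%.
Capital growth = (1467.2 − 1400) / 1400 = 4.8%.
Total hours worked growth = (3829.5 − 3700) / 3700 = 3.5%.
Labor's share = 1 − 0.32 = 0.68.
Capital: 0.32 × 4.8 = 1.536 pp.
Total hours worked: 0.68 × 3.5 = 2.38 pp.
TFP growth = 7.1 − 3.916 = 3.184%.

3.18%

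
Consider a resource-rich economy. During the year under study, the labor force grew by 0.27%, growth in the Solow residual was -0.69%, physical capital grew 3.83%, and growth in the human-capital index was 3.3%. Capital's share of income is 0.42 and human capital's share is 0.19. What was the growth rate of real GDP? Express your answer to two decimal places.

Labor's share = 1 − 0.42 − 0.19 = 0.39.
Physical capital: 0.42 × 3.83 = 1.6086 pp.
The human-capital index: 0.19 × 3.3 = 0.627 pp.
The labor force: 0.39 × 0.27 = 0.1053 pp.
Output growth = -0.69 + 2.3409 = 1.6509%.

1.65%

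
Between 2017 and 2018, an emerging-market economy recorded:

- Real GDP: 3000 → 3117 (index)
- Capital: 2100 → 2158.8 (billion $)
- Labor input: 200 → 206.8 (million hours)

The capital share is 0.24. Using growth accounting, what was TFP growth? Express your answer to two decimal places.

Real GDP growth = (3117 − 3000) / 3000 = 3.9%.
Capital growth = (2158.8 − 2100) / 2100 = 2.8%.
Labor input growth = (206.8 − 200) / 200 = 3.4%.
Labor's share = 1 − 0.24 = 0.76.
Capital: 0.24 × 2.8 = 0.672 pp.
Labor input: 0.76 × 3.4 = 2.584 pp.
TFP growth = 3.9 − 3.256 = 0.644%.

0.64%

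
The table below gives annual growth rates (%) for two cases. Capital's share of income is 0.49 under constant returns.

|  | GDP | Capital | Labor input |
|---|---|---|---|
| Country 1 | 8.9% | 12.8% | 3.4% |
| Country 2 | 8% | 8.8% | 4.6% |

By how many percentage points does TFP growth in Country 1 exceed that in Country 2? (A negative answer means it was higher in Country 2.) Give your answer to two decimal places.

-0.45 percentage points

Labor's share = 1 − 0.49 = 0.51.
Country 1: TFP = 8.9 − 6.272 − 1.734 = 0.894%.
Country 2: TFP = 8 − 4.312 − 2.346 = 1.342%.
Difference = 0.894 − (1.342) = -0.448 pp.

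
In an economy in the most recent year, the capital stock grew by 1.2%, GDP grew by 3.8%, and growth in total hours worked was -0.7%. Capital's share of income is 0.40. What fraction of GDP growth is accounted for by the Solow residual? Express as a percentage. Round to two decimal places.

Labor's share = 1 − 0.4 = 0.6.
The capital stock: 0.4 × 1.2 = 0.48 pp.
Total hours worked: 0.6 × (-0.7) = -0.42 pp.
TFP growth = 3.8 − 0.06 = 3.74%.
TFP share of growth = 3.74 / 3.8 × 100 = 98.4211%.

The Solow residual accounted for 98.42% of growth.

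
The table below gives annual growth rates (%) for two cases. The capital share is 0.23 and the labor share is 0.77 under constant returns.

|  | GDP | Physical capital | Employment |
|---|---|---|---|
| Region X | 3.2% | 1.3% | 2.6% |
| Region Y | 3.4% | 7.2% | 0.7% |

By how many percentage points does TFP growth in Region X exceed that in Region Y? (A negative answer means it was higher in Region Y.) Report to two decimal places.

-0.31 percentage points

Labor's share = 1 − 0.23 = 0.77.
Region X: TFP = 3.2 − 0.299 − 2.002 = 0.899%.
Region Y: TFP = 3.4 − 1.656 − 0.539 = 1.205%.
Difference = 0.899 − (1.205) = -0.306 pp.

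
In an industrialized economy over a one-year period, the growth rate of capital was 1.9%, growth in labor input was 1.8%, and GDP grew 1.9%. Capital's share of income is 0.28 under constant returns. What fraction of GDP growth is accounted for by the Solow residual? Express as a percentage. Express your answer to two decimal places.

Labor's share = 1 − 0.28 = 0.72.
Capital: 0.28 × 1.9 = 0.532 pp.
Labor input: 0.72 × 1.8 = 1.296 pp.
TFP growth = 1.9 − 1.828 = 0.072%.
TFP share of growth = 0.072 / 1.9 × 100 = 3.7895%.

The Solow residual accounted for 3.79% of growth.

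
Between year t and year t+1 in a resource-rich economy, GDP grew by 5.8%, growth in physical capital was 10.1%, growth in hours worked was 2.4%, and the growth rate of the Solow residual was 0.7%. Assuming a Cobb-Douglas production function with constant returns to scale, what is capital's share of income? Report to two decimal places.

Capital's share of income is 0.35.

gY = gA + α·gK + (1−α)·gL, so gY − gA − gL = α(gK − gL).
5.8 − 0.7 − 2.4 = α × (10.1 − 2.4).
2.7 = 7.7 α, so α = 0.3506.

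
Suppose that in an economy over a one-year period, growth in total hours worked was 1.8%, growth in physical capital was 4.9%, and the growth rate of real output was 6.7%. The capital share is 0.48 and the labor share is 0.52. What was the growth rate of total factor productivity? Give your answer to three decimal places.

Labor's share = 1 − 0.48 = 0.52.
Physical capital: 0.48 × 4.9 = 2.352 pp.
Total hours worked: 0.52 × 1.8 = 0.936 pp.
TFP growth = 6.7 − 3.288 = 3.412%.

Total factor productivity growth was 3.412%.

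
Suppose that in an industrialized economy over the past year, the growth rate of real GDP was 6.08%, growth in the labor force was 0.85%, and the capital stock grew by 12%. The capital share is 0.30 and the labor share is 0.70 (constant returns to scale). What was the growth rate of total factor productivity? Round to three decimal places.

Total factor productivity growth was 1.885%.

Labor's share = 1 − 0.3 = 0.7.
The capital stock: 0.3 × 12 = 3.6 pp.
The labor force: 0.7 × 0.85 = 0.595 pp.
TFP growth = 6.08 − 4.195 = 1.885%.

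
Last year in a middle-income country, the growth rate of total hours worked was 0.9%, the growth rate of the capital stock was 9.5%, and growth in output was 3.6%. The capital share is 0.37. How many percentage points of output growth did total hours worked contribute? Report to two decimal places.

Labor's share = 1 − 0.37 = 0.63.
Contribution = share × growth = 0.63 × 0.9 = 0.567 pp.

0.57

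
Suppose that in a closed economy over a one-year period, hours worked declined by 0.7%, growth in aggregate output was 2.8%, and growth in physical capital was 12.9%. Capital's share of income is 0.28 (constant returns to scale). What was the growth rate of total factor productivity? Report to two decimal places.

-0.31%

Labor's share = 1 − 0.28 = 0.72.
Physical capital: 0.28 × 12.9 = 3.612 pp.
Hours worked: 0.72 × (-0.7) = -0.504 pp.
TFP growth = 2.8 − 3.108 = -0.308%.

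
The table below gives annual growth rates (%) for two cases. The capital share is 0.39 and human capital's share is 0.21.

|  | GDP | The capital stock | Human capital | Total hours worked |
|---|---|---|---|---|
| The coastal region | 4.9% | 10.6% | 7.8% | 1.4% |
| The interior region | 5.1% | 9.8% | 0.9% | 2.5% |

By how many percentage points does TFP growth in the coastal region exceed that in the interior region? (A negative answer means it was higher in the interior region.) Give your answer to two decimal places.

Labor's share = 1 − 0.39 − 0.21 = 0.4.
The coastal region: TFP = 4.9 − 4.134 − 1.638 − 0.56 = -1.432%.
The interior region: TFP = 5.1 − 3.822 − 0.189 − 1 = 0.089%.
Difference = -1.432 − (0.089) = -1.521 pp.

-1.52 percentage points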